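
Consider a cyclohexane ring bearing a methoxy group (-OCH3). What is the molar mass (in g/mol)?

Atom tally by fragment:
  cyclohexane ring core → C:6 H:12
  (− 1 ring H displaced by substituents)
  + OCH3 → C:1 H:3 O:1
Element totals:
  C: 7
  H: 14
  O: 1
Molecular formula: C7H14O.
  M = 7(12.011) + 14(1.008) + 15.999
    = 84.077 + 14.112 + 15.999 = 114.188

114.19 g/mol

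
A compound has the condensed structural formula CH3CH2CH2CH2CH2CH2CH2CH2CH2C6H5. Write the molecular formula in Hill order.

Atom tally by fragment:
  CH3 → C:1 H:3
  CH2 → C:1 H:2
  CH2 → C:1 H:2
  CH2 → C:1 H:2
  CH2 → C:1 H:2
  CH2 → C:1 H:2
  CH2 → C:1 H:2
  CH2 → C:1 H:2
  CH2C6H5 → C:7 H:7
Element totals:
  C: 15
  H: 24

C15H24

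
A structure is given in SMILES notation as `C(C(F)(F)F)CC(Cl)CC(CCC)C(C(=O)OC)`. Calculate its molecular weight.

288.73 g/mol

Atom tally by fragment:
  F3CCH2 → C:2 H:2 F:3
  CH2 → C:1 H:2
  CH(Cl) → C:1 H:1 Cl:1
  CH2 → C:1 H:2
  CH(CH2CH2CH3) → C:4 H:8
  CH2COOCH3 → C:3 H:5 O:2
Element totals:
  C: 12
  H: 20
  Cl: 1
  F: 3
  O: 2
Molecular formula: C12H20ClF3O2.
  M = 12(12.011) + 20(1.008) + 35.45 + 3(18.998) + 2(15.999)
    = 144.132 + 20.160 + 35.450 + 56.994 + 31.998 = 288.734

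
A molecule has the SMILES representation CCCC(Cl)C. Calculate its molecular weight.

106.59 g/mol

Atom tally by fragment:
  CH3 → C:1 H:3
  CH2 → C:1 H:2
  CH2 → C:1 H:2
  CH(Cl) → C:1 H:1 Cl:1
  CH3 → C:1 H:3
Element totals:
  C: 5
  H: 11
  Cl: 1
Molecular formula: C5H11Cl.
  M = 5(12.011) + 11(1.008) + 35.45
    = 60.055 + 11.088 + 35.450 = 106.593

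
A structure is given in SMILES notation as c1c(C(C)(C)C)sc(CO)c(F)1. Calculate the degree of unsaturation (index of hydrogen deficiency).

3

Atom tally by fragment:
  thiophene ring core → C:4 H:4 S:1
  (− 3 ring H displaced by substituents)
  + C(CH3)3 → C:4 H:9
  + CH2OH → C:1 H:3 O:1
  + F → F:1
Element totals:
  C: 9
  H: 13
  F: 1
  O: 1
  S: 1
Molecular formula: C9H13FOS.
DoU = (2C + 2 + N − H − X) / 2 = (2·9 + 2 + 0 − 13 − 1) / 2 = 3.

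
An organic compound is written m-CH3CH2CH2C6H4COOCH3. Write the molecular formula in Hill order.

Atom tally by fragment:
  benzene ring core → C:6 H:6
  (− 2 ring H displaced by substituents)
  + CH2CH2CH3 → C:3 H:7
  + COOCH3 → C:2 H:3 O:2
Element totals:
  C: 11
  H: 14
  O: 2

C11H14O2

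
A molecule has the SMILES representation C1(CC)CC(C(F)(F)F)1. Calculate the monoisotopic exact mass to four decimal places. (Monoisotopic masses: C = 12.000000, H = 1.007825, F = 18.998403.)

Atom tally by fragment:
  cyclopropane ring core → C:3 H:6
  (− 2 ring H displaced by substituents)
  + C2H5 → C:2 H:5
  + CF3 → C:1 F:3
Element totals:
  C: 6
  H: 9
  F: 3
Molecular formula: C6H9F3.
  M = 6(12.0) + 9(1.007825) + 3(18.998403)
    = 72.000000 + 9.070425 + 56.995209 = 138.065634

138.0656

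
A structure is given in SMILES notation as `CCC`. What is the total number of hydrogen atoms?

8

Atom tally by fragment:
  CH3 → C:1 H:3
  CH2 → C:1 H:2
  CH3 → C:1 H:3
Element totals:
  C: 3
  H: 8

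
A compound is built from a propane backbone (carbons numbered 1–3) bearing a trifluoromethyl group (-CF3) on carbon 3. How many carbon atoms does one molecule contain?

4

Atom tally by fragment:
  CH3 → C:1 H:3
  CH2 → C:1 H:2
  CH2CF3 → C:2 H:2 F:3
Element totals:
  C: 4
  H: 7
  F: 3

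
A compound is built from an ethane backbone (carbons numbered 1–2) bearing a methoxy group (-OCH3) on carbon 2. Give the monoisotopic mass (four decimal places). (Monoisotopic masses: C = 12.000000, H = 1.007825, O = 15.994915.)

60.0575

Atom tally by fragment:
  CH3 → C:1 H:3
  CH2OCH3 → C:2 H:5 O:1
Element totals:
  C: 3
  H: 8
  O: 1
Molecular formula: C3H8O.
  M = 3(12.0) + 8(1.007825) + 15.994915
    = 36.000000 + 8.062600 + 15.994915 = 60.057515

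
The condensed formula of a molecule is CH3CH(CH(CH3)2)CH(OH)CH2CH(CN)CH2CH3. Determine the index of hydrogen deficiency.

2

Atom tally by fragment:
  CH3 → C:1 H:3
  CH(CH(CH3)2) → C:4 H:8
  CH(OH) → C:1 H:2 O:1
  CH2 → C:1 H:2
  CH(CN) → C:2 H:1 N:1
  CH2 → C:1 H:2
  CH3 → C:1 H:3
Element totals:
  C: 11
  H: 21
  N: 1
  O: 1
Molecular formula: C11H21NO.
DoU = (2C + 2 + N − H − X) / 2 = (2·11 + 2 + 1 − 21 − 0) / 2 = 2.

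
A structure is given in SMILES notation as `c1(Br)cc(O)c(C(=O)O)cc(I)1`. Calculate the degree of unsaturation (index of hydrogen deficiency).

5

Atom tally by fragment:
  benzene ring core → C:6 H:6
  (− 4 ring H displaced by substituents)
  + Br → Br:1
  + OH → O:1 H:1
  + COOH → C:1 H:1 O:2
  + I → I:1
Element totals:
  C: 7
  H: 4
  Br: 1
  I: 1
  O: 3
Molecular formula: C7H4BrIO3.
DoU = (2C + 2 + N − H − X) / 2 = (2·7 + 2 + 0 − 4 − 2) / 2 = 5.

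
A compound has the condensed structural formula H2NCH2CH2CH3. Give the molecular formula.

C3H9N

Element totals:
  C: 3
  H: 9
  N: 1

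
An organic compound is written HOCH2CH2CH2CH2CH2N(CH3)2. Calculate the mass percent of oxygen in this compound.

12.19%

Atom tally by fragment:
  HOCH2CH2 → C:2 H:5 O:1
  CH2 → C:1 H:2
  CH2 → C:1 H:2
  CH2N(CH3)2 → C:3 H:8 N:1
Element totals:
  C: 7
  H: 17
  N: 1
  O: 1
Molecular formula: C7H17NO.
Molar mass = 131.219 g/mol.
Mass from O: 1 × 15.999 = 15.999 g/mol.
%O = 15.999 / 131.219 × 100 = 12.19%.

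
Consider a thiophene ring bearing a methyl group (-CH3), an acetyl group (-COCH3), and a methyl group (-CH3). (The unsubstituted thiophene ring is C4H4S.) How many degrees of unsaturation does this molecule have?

Atom tally by fragment:
  thiophene ring core → C:4 H:4 S:1
  (− 3 ring H displaced by substituents)
  + CH3 → C:1 H:3
  + COCH3 → C:2 H:3 O:1
  + CH3 → C:1 H:3
Element totals:
  C: 8
  H: 10
  O: 1
  S: 1
Molecular formula: C8H10OS.
DoU = (2C + 2 + N − H − X) / 2 = (2·8 + 2 + 0 − 10 − 0) / 2 = 4.

4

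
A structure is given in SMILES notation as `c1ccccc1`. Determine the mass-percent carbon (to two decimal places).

Atom tally by fragment:
  benzene ring core → C:6 H:6
Element totals:
  C: 6
  H: 6
Molecular formula: C6H6.
Molar mass = 78.114 g/mol.
Mass from C: 6 × 12.011 = 72.066 g/mol.
%C = 72.066 / 78.114 × 100 = 92.26%.

92.26%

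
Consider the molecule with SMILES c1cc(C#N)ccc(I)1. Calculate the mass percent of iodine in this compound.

Atom tally by fragment:
  benzene ring core → C:6 H:6
  (− 2 ring H displaced by substituents)
  + CN → C:1 N:1
  + I → I:1
Element totals:
  C: 7
  H: 4
  I: 1
  N: 1
Molecular formula: C7H4IN.
Molar mass = 229.020 g/mol.
Mass from I: 1 × 126.904 = 126.904 g/mol.
%I = 126.904 / 229.020 × 100 = 55.41%.

55.41%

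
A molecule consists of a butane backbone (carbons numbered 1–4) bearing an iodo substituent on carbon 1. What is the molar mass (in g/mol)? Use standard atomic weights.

Atom tally by fragment:
  ICH2 → C:1 H:2 I:1
  CH2 → C:1 H:2
  CH2 → C:1 H:2
  CH3 → C:1 H:3
Element totals:
  C: 4
  H: 9
  I: 1
Molecular formula: C4H9I.
  M = 4(12.011) + 9(1.008) + 126.904
    = 48.044 + 9.072 + 126.904 = 184.020

184.02 g/mol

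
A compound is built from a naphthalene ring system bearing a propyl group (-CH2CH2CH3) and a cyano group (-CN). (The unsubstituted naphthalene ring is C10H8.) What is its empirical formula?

Atom tally by fragment:
  naphthalene ring system core → C:10 H:8
  (− 2 ring H displaced by substituents)
  + CH2CH2CH3 → C:3 H:7
  + CN → C:1 N:1
Element totals:
  C: 14
  H: 13
  N: 1
Molecular formula: C14H13N.
gcd of subscripts (14, 13, 1) = 1, so the empirical formula equals the molecular formula.

C14H13N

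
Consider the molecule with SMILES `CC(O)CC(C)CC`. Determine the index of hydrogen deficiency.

Atom tally by fragment:
  CH3 → C:1 H:3
  CH(OH) → C:1 H:2 O:1
  CH2 → C:1 H:2
  CH(CH3) → C:2 H:4
  CH2 → C:1 H:2
  CH3 → C:1 H:3
Element totals:
  C: 7
  H: 16
  O: 1
Molecular formula: C7H16O.
DoU = (2C + 2 + N − H − X) / 2 = (2·7 + 2 + 0 − 16 − 0) / 2 = 0.

0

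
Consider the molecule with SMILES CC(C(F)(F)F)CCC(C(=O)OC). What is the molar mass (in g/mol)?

198.18 g/mol

Atom tally by fragment:
  CH3 → C:1 H:3
  CH(CF3) → C:2 H:1 F:3
  CH2 → C:1 H:2
  CH2 → C:1 H:2
  CH2COOCH3 → C:3 H:5 O:2
Element totals:
  C: 8
  H: 13
  F: 3
  O: 2
Molecular formula: C8H13F3O2.
  M = 8(12.011) + 13(1.008) + 3(18.998) + 2(15.999)
    = 96.088 + 13.104 + 56.994 + 31.998 = 198.184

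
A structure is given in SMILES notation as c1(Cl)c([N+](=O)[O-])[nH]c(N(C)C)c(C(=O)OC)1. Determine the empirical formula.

C8H10ClN3O4

Atom tally by fragment:
  pyrrole ring core → C:4 H:5 N:1
  (− 4 ring H displaced by substituents)
  + Cl → Cl:1
  + NO2 → N:1 O:2
  + N(CH3)2 → N:1 C:2 H:6
  + COOCH3 → C:2 H:3 O:2
Element totals:
  C: 8
  H: 10
  Cl: 1
  N: 3
  O: 4
Molecular formula: C8H10ClN3O4.
gcd of subscripts (8, 1, 10, 3, 4) = 1, so the empirical formula equals the molecular formula.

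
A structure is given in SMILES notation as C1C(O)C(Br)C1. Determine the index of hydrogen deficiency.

1

Atom tally by fragment:
  cyclobutane ring core → C:4 H:8
  (− 2 ring H displaced by substituents)
  + OH → O:1 H:1
  + Br → Br:1
Element totals:
  C: 4
  H: 7
  Br: 1
  O: 1
Molecular formula: C4H7BrO.
DoU = (2C + 2 + N − H − X) / 2 = (2·4 + 2 + 0 − 7 − 1) / 2 = 1.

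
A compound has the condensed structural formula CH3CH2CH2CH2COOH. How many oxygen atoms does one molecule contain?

Atom tally by fragment:
  CH3 → C:1 H:3
  CH2 → C:1 H:2
  CH2 → C:1 H:2
  CH2COOH → C:2 H:3 O:2
Element totals:
  C: 5
  H: 10
  O: 2

2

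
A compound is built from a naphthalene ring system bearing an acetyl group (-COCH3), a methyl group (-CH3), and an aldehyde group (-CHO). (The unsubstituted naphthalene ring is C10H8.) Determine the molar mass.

212.25 g/mol

Atom tally by fragment:
  naphthalene ring system core → C:10 H:8
  (− 3 ring H displaced by substituents)
  + COCH3 → C:2 H:3 O:1
  + CH3 → C:1 H:3
  + CHO → C:1 H:1 O:1
Element totals:
  C: 14
  H: 12
  O: 2
Molecular formula: C14H12O2.
  M = 14(12.011) + 12(1.008) + 2(15.999)
    = 168.154 + 12.096 + 31.998 = 212.248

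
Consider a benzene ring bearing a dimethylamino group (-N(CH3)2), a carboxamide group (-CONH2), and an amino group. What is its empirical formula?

Atom tally by fragment:
  benzene ring core → C:6 H:6
  (− 3 ring H displaced by substituents)
  + N(CH3)2 → N:1 C:2 H:6
  + CONH2 → C:1 H:2 O:1 N:1
  + NH2 → N:1 H:2
Element totals:
  C: 9
  H: 13
  N: 3
  O: 1
Molecular formula: C9H13N3O.
gcd of subscripts (9, 13, 3, 1) = 1, so the empirical formula equals the molecular formula.

C9H13N3O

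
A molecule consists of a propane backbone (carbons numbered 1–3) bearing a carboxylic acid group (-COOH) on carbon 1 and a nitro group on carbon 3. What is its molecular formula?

Atom tally by fragment:
  HOOCCH2 → C:2 H:3 O:2
  CH2 → C:1 H:2
  CH2NO2 → C:1 H:2 N:1 O:2
Element totals:
  C: 4
  H: 7
  N: 1
  O: 4

C4H7NO4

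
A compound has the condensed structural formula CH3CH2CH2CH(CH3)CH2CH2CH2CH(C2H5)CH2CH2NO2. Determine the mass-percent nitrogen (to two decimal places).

6.11%

Atom tally by fragment:
  CH3 → C:1 H:3
  CH2 → C:1 H:2
  CH2 → C:1 H:2
  CH(CH3) → C:2 H:4
  CH2 → C:1 H:2
  CH2 → C:1 H:2
  CH2 → C:1 H:2
  CH(C2H5) → C:3 H:6
  CH2 → C:1 H:2
  CH2NO2 → C:1 H:2 N:1 O:2
Element totals:
  C: 13
  H: 27
  N: 1
  O: 2
Molecular formula: C13H27NO2.
Molar mass = 229.364 g/mol.
Mass from N: 1 × 14.007 = 14.007 g/mol.
%N = 14.007 / 229.364 × 100 = 6.11%.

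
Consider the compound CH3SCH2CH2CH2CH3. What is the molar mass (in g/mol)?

104.21 g/mol

Element totals:
  C: 5
  H: 12
  S: 1
Molecular formula: C5H12S.
  M = 5(12.011) + 12(1.008) + 32.06
    = 60.055 + 12.096 + 32.060 = 104.211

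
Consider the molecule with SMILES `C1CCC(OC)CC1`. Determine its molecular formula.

C7H14O

Atom tally by fragment:
  cyclohexane ring core → C:6 H:12
  (− 1 ring H displaced by substituents)
  + OCH3 → C:1 H:3 O:1
Element totals:
  C: 7
  H: 14
  O: 1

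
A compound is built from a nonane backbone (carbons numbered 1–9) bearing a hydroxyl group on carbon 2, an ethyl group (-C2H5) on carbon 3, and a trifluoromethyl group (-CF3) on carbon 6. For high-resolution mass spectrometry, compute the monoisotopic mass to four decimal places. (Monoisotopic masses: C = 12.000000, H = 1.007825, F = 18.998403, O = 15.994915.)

Atom tally by fragment:
  CH3 → C:1 H:3
  CH(OH) → C:1 H:2 O:1
  CH(C2H5) → C:3 H:6
  CH2 → C:1 H:2
  CH2 → C:1 H:2
  CH(CF3) → C:2 H:1 F:3
  CH2 → C:1 H:2
  CH2 → C:1 H:2
  CH3 → C:1 H:3
Element totals:
  C: 12
  H: 23
  F: 3
  O: 1
Molecular formula: C12H23F3O.
  M = 12(12.0) + 23(1.007825) + 3(18.998403) + 15.994915
    = 144.000000 + 23.179975 + 56.995209 + 15.994915 = 240.170099

240.1701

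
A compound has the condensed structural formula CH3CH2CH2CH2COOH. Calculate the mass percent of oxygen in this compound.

31.33%

Atom tally by fragment:
  CH3 → C:1 H:3
  CH2 → C:1 H:2
  CH2 → C:1 H:2
  CH2COOH → C:2 H:3 O:2
Element totals:
  C: 5
  H: 10
  O: 2
Molecular formula: C5H10O2.
Molar mass = 102.133 g/mol.
Mass from O: 2 × 15.999 = 31.998 g/mol.
%O = 31.998 / 102.133 × 100 = 31.33%.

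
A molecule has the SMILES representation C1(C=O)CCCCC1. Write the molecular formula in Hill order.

Atom tally by fragment:
  cyclohexane ring core → C:6 H:12
  (− 1 ring H displaced by substituents)
  + CHO → C:1 H:1 O:1
Element totals:
  C: 7
  H: 12
  O: 1

C7H12O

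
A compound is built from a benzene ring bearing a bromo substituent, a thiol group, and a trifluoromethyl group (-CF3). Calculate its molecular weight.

257.07 g/mol

Atom tally by fragment:
  benzene ring core → C:6 H:6
  (− 3 ring H displaced by substituents)
  + Br → Br:1
  + SH → S:1 H:1
  + CF3 → C:1 F:3
Element totals:
  C: 7
  H: 4
  Br: 1
  F: 3
  S: 1
Molecular formula: C7H4BrF3S.
  M = 7(12.011) + 4(1.008) + 79.904 + 3(18.998) + 32.06
    = 84.077 + 4.032 + 79.904 + 56.994 + 32.060 = 257.067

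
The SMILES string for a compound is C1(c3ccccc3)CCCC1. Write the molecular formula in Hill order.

Atom tally by fragment:
  cyclopentane ring core → C:5 H:10
  (− 1 ring H displaced by substituents)
  + C6H5 → C:6 H:5
Element totals:
  C: 11
  H: 14

C11H14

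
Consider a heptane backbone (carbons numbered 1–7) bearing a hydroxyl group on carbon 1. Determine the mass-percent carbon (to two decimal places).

72.35%

Atom tally by fragment:
  HOCH2 → C:1 H:3 O:1
  CH2 → C:1 H:2
  CH2 → C:1 H:2
  CH2 → C:1 H:2
  CH2 → C:1 H:2
  CH2 → C:1 H:2
  CH3 → C:1 H:3
Element totals:
  C: 7
  H: 16
  O: 1
Molecular formula: C7H16O.
Molar mass = 116.204 g/mol.
Mass from C: 7 × 12.011 = 84.077 g/mol.
%C = 84.077 / 116.204 × 100 = 72.35%.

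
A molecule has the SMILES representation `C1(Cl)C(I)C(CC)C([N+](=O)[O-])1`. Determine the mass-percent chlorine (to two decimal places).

Atom tally by fragment:
  cyclobutane ring core → C:4 H:8
  (− 4 ring H displaced by substituents)
  + Cl → Cl:1
  + I → I:1
  + C2H5 → C:2 H:5
  + NO2 → N:1 O:2
Element totals:
  C: 6
  H: 9
  Cl: 1
  I: 1
  N: 1
  O: 2
Molecular formula: C6H9ClINO2.
Molar mass = 289.497 g/mol.
Mass from Cl: 1 × 35.45 = 35.450 g/mol.
%Cl = 35.450 / 289.497 × 100 = 12.25%.

12.25%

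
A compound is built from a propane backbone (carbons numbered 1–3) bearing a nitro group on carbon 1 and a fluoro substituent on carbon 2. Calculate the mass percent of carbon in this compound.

Atom tally by fragment:
  O2NCH2 → C:1 H:2 N:1 O:2
  CH(F) → C:1 H:1 F:1
  CH3 → C:1 H:3
Element totals:
  C: 3
  H: 6
  F: 1
  N: 1
  O: 2
Molecular formula: C3H6FNO2.
Molar mass = 107.084 g/mol.
Mass from C: 3 × 12.011 = 36.033 g/mol.
%C = 36.033 / 107.084 × 100 = 33.65%.

33.65%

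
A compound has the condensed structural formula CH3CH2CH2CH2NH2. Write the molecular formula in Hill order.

C4H11N

Atom tally by fragment:
  CH3 → C:1 H:3
  CH2 → C:1 H:2
  CH2 → C:1 H:2
  CH2NH2 → C:1 H:4 N:1
Element totals:
  C: 4
  H: 11
  N: 1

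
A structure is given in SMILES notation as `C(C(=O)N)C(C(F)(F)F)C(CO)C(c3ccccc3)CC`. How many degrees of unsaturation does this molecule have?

Atom tally by fragment:
  H2NOCCH2 → C:2 H:4 O:1 N:1
  CH(CF3) → C:2 H:1 F:3
  CH(CH2OH) → C:2 H:4 O:1
  CH(C6H5) → C:7 H:6
  CH2 → C:1 H:2
  CH3 → C:1 H:3
Element totals:
  C: 15
  H: 20
  F: 3
  N: 1
  O: 2
Molecular formula: C15H20F3NO2.
DoU = (2C + 2 + N − H − X) / 2 = (2·15 + 2 + 1 − 20 − 3) / 2 = 5.

5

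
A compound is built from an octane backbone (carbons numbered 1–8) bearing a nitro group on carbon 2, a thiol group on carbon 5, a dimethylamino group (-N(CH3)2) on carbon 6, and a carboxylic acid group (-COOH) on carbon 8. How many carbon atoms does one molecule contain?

Atom tally by fragment:
  CH3 → C:1 H:3
  CH(NO2) → C:1 H:1 N:1 O:2
  CH2 → C:1 H:2
  CH2 → C:1 H:2
  CH(SH) → C:1 H:2 S:1
  CH(N(CH3)2) → C:3 H:7 N:1
  CH2 → C:1 H:2
  CH2COOH → C:2 H:3 O:2
Element totals:
  C: 11
  H: 22
  N: 2
  O: 4
  S: 1

11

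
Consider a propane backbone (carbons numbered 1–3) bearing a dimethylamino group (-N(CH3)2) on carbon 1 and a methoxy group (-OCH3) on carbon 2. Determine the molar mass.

117.19 g/mol

Atom tally by fragment:
  (CH3)2NCH2 → C:3 H:8 N:1
  CH(OCH3) → C:2 H:4 O:1
  CH3 → C:1 H:3
Element totals:
  C: 6
  H: 15
  N: 1
  O: 1
Molecular formula: C6H15NO.
  M = 6(12.011) + 15(1.008) + 14.007 + 15.999
    = 72.066 + 15.120 + 14.007 + 15.999 = 117.192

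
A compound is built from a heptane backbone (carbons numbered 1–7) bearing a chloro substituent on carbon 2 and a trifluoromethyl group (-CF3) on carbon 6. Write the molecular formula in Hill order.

C8H14ClF3

Atom tally by fragment:
  CH3 → C:1 H:3
  CH(Cl) → C:1 H:1 Cl:1
  CH2 → C:1 H:2
  CH2 → C:1 H:2
  CH2 → C:1 H:2
  CH(CF3) → C:2 H:1 F:3
  CH3 → C:1 H:3
Element totals:
  C: 8
  H: 14
  Cl: 1
  F: 3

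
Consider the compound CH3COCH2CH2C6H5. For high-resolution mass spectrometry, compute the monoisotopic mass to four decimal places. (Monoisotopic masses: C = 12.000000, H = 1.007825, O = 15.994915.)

Element totals:
  C: 10
  H: 12
  O: 1
Molecular formula: C10H12O.
  M = 10(12.0) + 12(1.007825) + 15.994915
    = 120.000000 + 12.093900 + 15.994915 = 148.088815

148.0888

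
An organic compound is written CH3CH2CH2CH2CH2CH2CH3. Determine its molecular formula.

C7H16

Element totals:
  C: 7
  H: 16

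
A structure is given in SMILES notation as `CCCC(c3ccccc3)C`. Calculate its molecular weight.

Atom tally by fragment:
  CH3 → C:1 H:3
  CH2 → C:1 H:2
  CH2 → C:1 H:2
  CH(C6H5) → C:7 H:6
  CH3 → C:1 H:3
Element totals:
  C: 11
  H: 16
Molecular formula: C11H16.
  M = 11(12.011) + 16(1.008)
    = 132.121 + 16.128 = 148.249

148.25 g/mol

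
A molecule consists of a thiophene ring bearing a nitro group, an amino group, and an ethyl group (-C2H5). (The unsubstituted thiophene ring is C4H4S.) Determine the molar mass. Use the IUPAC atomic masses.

Atom tally by fragment:
  thiophene ring core → C:4 H:4 S:1
  (− 3 ring H displaced by substituents)
  + NO2 → N:1 O:2
  + NH2 → N:1 H:2
  + C2H5 → C:2 H:5
Element totals:
  C: 6
  H: 8
  N: 2
  O: 2
  S: 1
Molecular formula: C6H8N2O2S.
  M = 6(12.011) + 8(1.008) + 2(14.007) + 2(15.999) + 32.06
    = 72.066 + 8.064 + 28.014 + 31.998 + 32.060 = 172.202

172.20 g/mol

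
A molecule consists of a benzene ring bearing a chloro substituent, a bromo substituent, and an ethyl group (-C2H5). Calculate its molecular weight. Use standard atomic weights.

219.51 g/mol

Atom tally by fragment:
  benzene ring core → C:6 H:6
  (− 3 ring H displaced by substituents)
  + Cl → Cl:1
  + Br → Br:1
  + C2H5 → C:2 H:5
Element totals:
  C: 8
  H: 8
  Br: 1
  Cl: 1
Molecular formula: C8H8BrCl.
  M = 8(12.011) + 8(1.008) + 79.904 + 35.45
    = 96.088 + 8.064 + 79.904 + 35.450 = 219.506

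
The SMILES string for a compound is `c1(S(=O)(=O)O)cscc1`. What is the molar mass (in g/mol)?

164.19 g/mol

Atom tally by fragment:
  thiophene ring core → C:4 H:4 S:1
  (− 1 ring H displaced by substituents)
  + SO3H → S:1 O:3 H:1
Element totals:
  C: 4
  H: 4
  O: 3
  S: 2
Molecular formula: C4H4O3S2.
  M = 4(12.011) + 4(1.008) + 3(15.999) + 2(32.06)
    = 48.044 + 4.032 + 47.997 + 64.120 = 164.193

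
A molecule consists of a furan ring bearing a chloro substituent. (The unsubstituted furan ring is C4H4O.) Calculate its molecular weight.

Atom tally by fragment:
  furan ring core → C:4 H:4 O:1
  (− 1 ring H displaced by substituents)
  + Cl → Cl:1
Element totals:
  C: 4
  H: 3
  Cl: 1
  O: 1
Molecular formula: C4H3ClO.
  M = 4(12.011) + 3(1.008) + 35.45 + 15.999
    = 48.044 + 3.024 + 35.450 + 15.999 = 102.517

102.52 g/mol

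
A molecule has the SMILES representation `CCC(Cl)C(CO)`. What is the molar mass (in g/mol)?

122.59 g/mol

Atom tally by fragment:
  CH3 → C:1 H:3
  CH2 → C:1 H:2
  CH(Cl) → C:1 H:1 Cl:1
  CH2CH2OH → C:2 H:5 O:1
Element totals:
  C: 5
  H: 11
  Cl: 1
  O: 1
Molecular formula: C5H11ClO.
  M = 5(12.011) + 11(1.008) + 35.45 + 15.999
    = 60.055 + 11.088 + 35.450 + 15.999 = 122.592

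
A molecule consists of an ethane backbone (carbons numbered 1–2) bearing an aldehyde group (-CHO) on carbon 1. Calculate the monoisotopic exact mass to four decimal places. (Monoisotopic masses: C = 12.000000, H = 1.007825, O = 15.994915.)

Atom tally by fragment:
  OHCCH2 → C:2 H:3 O:1
  CH3 → C:1 H:3
Element totals:
  C: 3
  H: 6
  O: 1
Molecular formula: C3H6O.
  M = 3(12.0) + 6(1.007825) + 15.994915
    = 36.000000 + 6.046950 + 15.994915 = 58.041865

58.0419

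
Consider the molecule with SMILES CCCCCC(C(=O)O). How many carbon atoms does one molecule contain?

Atom tally by fragment:
  CH3 → C:1 H:3
  CH2 → C:1 H:2
  CH2 → C:1 H:2
  CH2 → C:1 H:2
  CH2 → C:1 H:2
  CH2COOH → C:2 H:3 O:2
Element totals:
  C: 7
  H: 14
  O: 2

7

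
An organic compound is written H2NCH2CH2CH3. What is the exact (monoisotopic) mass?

Element totals:
  C: 3
  H: 9
  N: 1
Molecular formula: C3H9N.
  M = 3(12.0) + 9(1.007825) + 14.003074
    = 36.000000 + 9.070425 + 14.003074 = 59.073499

59.0735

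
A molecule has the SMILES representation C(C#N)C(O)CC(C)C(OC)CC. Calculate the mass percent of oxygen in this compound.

17.27%

Atom tally by fragment:
  NCCH2 → C:2 H:2 N:1
  CH(OH) → C:1 H:2 O:1
  CH2 → C:1 H:2
  CH(CH3) → C:2 H:4
  CH(OCH3) → C:2 H:4 O:1
  CH2 → C:1 H:2
  CH3 → C:1 H:3
Element totals:
  C: 10
  H: 19
  N: 1
  O: 2
Molecular formula: C10H19NO2.
Molar mass = 185.267 g/mol.
Mass from O: 2 × 15.999 = 31.998 g/mol.
%O = 31.998 / 185.267 × 100 = 17.27%.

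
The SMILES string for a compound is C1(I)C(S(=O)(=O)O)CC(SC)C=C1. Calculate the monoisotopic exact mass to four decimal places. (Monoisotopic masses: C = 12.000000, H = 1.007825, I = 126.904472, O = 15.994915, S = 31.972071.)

Atom tally by fragment:
  cyclohexene ring core → C:6 H:10
  (− 3 ring H displaced by substituents)
  + I → I:1
  + SO3H → S:1 O:3 H:1
  + SCH3 → C:1 H:3 S:1
Element totals:
  C: 7
  H: 11
  I: 1
  O: 3
  S: 2
Molecular formula: C7H11IO3S2.
  M = 7(12.0) + 11(1.007825) + 126.904472 + 3(15.994915) + 2(31.972071)
    = 84.000000 + 11.086075 + 126.904472 + 47.984745 + 63.944142 = 333.919434

333.9194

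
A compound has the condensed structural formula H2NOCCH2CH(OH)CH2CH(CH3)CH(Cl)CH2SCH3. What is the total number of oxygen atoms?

Atom tally by fragment:
  H2NOCCH2 → C:2 H:4 O:1 N:1
  CH(OH) → C:1 H:2 O:1
  CH2 → C:1 H:2
  CH(CH3) → C:2 H:4
  CH(Cl) → C:1 H:1 Cl:1
  CH2SCH3 → C:2 H:5 S:1
Element totals:
  C: 9
  H: 18
  Cl: 1
  N: 1
  O: 2
  S: 1

2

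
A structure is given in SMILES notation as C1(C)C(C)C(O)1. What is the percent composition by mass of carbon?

Atom tally by fragment:
  cyclopropane ring core → C:3 H:6
  (− 3 ring H displaced by substituents)
  + CH3 → C:1 H:3
  + CH3 → C:1 H:3
  + OH → O:1 H:1
Element totals:
  C: 5
  H: 10
  O: 1
Molecular formula: C5H10O.
Molar mass = 86.134 g/mol.
Mass from C: 5 × 12.011 = 60.055 g/mol.
%C = 60.055 / 86.134 × 100 = 69.72%.

69.72%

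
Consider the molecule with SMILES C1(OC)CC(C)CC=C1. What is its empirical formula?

C8H14O

Atom tally by fragment:
  cyclohexene ring core → C:6 H:10
  (− 2 ring H displaced by substituents)
  + OCH3 → C:1 H:3 O:1
  + CH3 → C:1 H:3
Element totals:
  C: 8
  H: 14
  O: 1
Molecular formula: C8H14O.
gcd of subscripts (8, 14, 1) = 1, so the empirical formula equals the molecular formula.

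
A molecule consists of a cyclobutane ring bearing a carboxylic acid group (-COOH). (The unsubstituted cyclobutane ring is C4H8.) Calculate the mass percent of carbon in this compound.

59.98%

Atom tally by fragment:
  cyclobutane ring core → C:4 H:8
  (− 1 ring H displaced by substituents)
  + COOH → C:1 H:1 O:2
Element totals:
  C: 5
  H: 8
  O: 2
Molecular formula: C5H8O2.
Molar mass = 100.117 g/mol.
Mass from C: 5 × 12.011 = 60.055 g/mol.
%C = 60.055 / 100.117 × 100 = 59.98%.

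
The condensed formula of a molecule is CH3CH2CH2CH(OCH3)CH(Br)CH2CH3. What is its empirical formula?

C8H17BrO

Element totals:
  C: 8
  H: 17
  Br: 1
  O: 1
Molecular formula: C8H17BrO.
gcd of subscripts (1, 8, 17, 1) = 1, so the empirical formula equals the molecular formula.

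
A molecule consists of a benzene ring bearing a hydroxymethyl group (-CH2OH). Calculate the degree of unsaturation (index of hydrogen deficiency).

4

Atom tally by fragment:
  benzene ring core → C:6 H:6
  (− 1 ring H displaced by substituents)
  + CH2OH → C:1 H:3 O:1
Element totals:
  C: 7
  H: 8
  O: 1
Molecular formula: C7H8O.
DoU = (2C + 2 + N − H − X) / 2 = (2·7 + 2 + 0 − 8 − 0) / 2 = 4.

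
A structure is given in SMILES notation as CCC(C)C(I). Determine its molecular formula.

C5H11I

Atom tally by fragment:
  CH3 → C:1 H:3
  CH2 → C:1 H:2
  CH(CH3) → C:2 H:4
  CH2I → C:1 H:2 I:1
Element totals:
  C: 5
  H: 11
  I: 1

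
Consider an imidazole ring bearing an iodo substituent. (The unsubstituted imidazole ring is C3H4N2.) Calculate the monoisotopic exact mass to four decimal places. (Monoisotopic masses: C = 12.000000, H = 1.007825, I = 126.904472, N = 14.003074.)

193.9341

Atom tally by fragment:
  imidazole ring core → C:3 H:4 N:2
  (− 1 ring H displaced by substituents)
  + I → I:1
Element totals:
  C: 3
  H: 3
  I: 1
  N: 2
Molecular formula: C3H3IN2.
  M = 3(12.0) + 3(1.007825) + 126.904472 + 2(14.003074)
    = 36.000000 + 3.023475 + 126.904472 + 28.006148 = 193.934095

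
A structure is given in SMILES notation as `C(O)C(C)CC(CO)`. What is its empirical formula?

Atom tally by fragment:
  HOCH2 → C:1 H:3 O:1
  CH(CH3) → C:2 H:4
  CH2 → C:1 H:2
  CH2CH2OH → C:2 H:5 O:1
Element totals:
  C: 6
  H: 14
  O: 2
Molecular formula: C6H14O2.
gcd of subscripts = 2; dividing each by 2:
  C: 6/2 = 3
  H: 14/2 = 7
  O: 2/2 = 1

C3H7O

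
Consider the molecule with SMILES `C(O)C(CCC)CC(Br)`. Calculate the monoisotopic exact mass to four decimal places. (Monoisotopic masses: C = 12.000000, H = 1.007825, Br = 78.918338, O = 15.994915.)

194.0306

Atom tally by fragment:
  HOCH2 → C:1 H:3 O:1
  CH(CH2CH2CH3) → C:4 H:8
  CH2 → C:1 H:2
  CH2Br → C:1 H:2 Br:1
Element totals:
  C: 7
  H: 15
  Br: 1
  O: 1
Molecular formula: C7H15BrO.
  M = 7(12.0) + 15(1.007825) + 78.918338 + 15.994915
    = 84.000000 + 15.117375 + 78.918338 + 15.994915 = 194.030628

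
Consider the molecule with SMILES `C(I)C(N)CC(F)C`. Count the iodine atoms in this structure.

Atom tally by fragment:
  ICH2 → C:1 H:2 I:1
  CH(NH2) → C:1 H:3 N:1
  CH2 → C:1 H:2
  CH(F) → C:1 H:1 F:1
  CH3 → C:1 H:3
Element totals:
  C: 5
  H: 11
  F: 1
  I: 1
  N: 1

1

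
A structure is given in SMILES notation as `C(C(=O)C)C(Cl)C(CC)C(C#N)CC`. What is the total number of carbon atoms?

Atom tally by fragment:
  CH3COCH2 → C:3 H:5 O:1
  CH(Cl) → C:1 H:1 Cl:1
  CH(C2H5) → C:3 H:6
  CH(CN) → C:2 H:1 N:1
  CH2 → C:1 H:2
  CH3 → C:1 H:3
Element totals:
  C: 11
  H: 18
  Cl: 1
  N: 1
  O: 1

11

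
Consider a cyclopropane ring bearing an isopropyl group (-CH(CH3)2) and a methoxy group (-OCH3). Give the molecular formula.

C7H14O

Atom tally by fragment:
  cyclopropane ring core → C:3 H:6
  (− 2 ring H displaced by substituents)
  + CH(CH3)2 → C:3 H:7
  + OCH3 → C:1 H:3 O:1
Element totals:
  C: 7
  H: 14
  O: 1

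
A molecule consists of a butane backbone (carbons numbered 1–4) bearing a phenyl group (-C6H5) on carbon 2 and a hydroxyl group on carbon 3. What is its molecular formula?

C10H14O

Atom tally by fragment:
  CH3 → C:1 H:3
  CH(C6H5) → C:7 H:6
  CH(OH) → C:1 H:2 O:1
  CH3 → C:1 H:3
Element totals:
  C: 10
  H: 14
  O: 1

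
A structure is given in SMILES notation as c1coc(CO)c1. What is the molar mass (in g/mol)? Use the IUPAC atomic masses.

Atom tally by fragment:
  furan ring core → C:4 H:4 O:1
  (− 1 ring H displaced by substituents)
  + CH2OH → C:1 H:3 O:1
Element totals:
  C: 5
  H: 6
  O: 2
Molecular formula: C5H6O2.
  M = 5(12.011) + 6(1.008) + 2(15.999)
    = 60.055 + 6.048 + 31.998 = 98.101

98.10 g/mol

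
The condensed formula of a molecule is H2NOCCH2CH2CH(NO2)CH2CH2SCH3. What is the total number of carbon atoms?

Atom tally by fragment:
  H2NOCCH2 → C:2 H:4 O:1 N:1
  CH2 → C:1 H:2
  CH(NO2) → C:1 H:1 N:1 O:2
  CH2 → C:1 H:2
  CH2SCH3 → C:2 H:5 S:1
Element totals:
  C: 7
  H: 14
  N: 2
  O: 3
  S: 1

7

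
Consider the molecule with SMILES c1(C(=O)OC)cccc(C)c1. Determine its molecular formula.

Atom tally by fragment:
  benzene ring core → C:6 H:6
  (− 2 ring H displaced by substituents)
  + COOCH3 → C:2 H:3 O:2
  + CH3 → C:1 H:3
Element totals:
  C: 9
  H: 10
  O: 2

C9H10O2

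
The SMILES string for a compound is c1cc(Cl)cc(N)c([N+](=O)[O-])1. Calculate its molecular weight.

Atom tally by fragment:
  benzene ring core → C:6 H:6
  (− 3 ring H displaced by substituents)
  + Cl → Cl:1
  + NH2 → N:1 H:2
  + NO2 → N:1 O:2
Element totals:
  C: 6
  H: 5
  Cl: 1
  N: 2
  O: 2
Molecular formula: C6H5ClN2O2.
  M = 6(12.011) + 5(1.008) + 35.45 + 2(14.007) + 2(15.999)
    = 72.066 + 5.040 + 35.450 + 28.014 + 31.998 = 172.568

172.57 g/mol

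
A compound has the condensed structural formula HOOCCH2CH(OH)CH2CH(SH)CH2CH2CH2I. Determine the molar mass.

Element totals:
  C: 8
  H: 15
  I: 1
  O: 3
  S: 1
Molecular formula: C8H15IO3S.
  M = 8(12.011) + 15(1.008) + 126.904 + 3(15.999) + 32.06
    = 96.088 + 15.120 + 126.904 + 47.997 + 32.060 = 318.169

318.17 g/mol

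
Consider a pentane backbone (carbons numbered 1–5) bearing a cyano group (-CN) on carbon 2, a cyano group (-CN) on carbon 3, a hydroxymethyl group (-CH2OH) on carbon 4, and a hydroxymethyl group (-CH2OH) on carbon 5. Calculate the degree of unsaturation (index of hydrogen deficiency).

Atom tally by fragment:
  CH3 → C:1 H:3
  CH(CN) → C:2 H:1 N:1
  CH(CN) → C:2 H:1 N:1
  CH(CH2OH) → C:2 H:4 O:1
  CH2CH2OH → C:2 H:5 O:1
Element totals:
  C: 9
  H: 14
  N: 2
  O: 2
Molecular formula: C9H14N2O2.
DoU = (2C + 2 + N − H − X) / 2 = (2·9 + 2 + 2 − 14 − 0) / 2 = 4.

4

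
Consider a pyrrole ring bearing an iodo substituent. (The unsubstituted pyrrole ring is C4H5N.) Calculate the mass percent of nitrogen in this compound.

Atom tally by fragment:
  pyrrole ring core → C:4 H:5 N:1
  (− 1 ring H displaced by substituents)
  + I → I:1
Element totals:
  C: 4
  H: 4
  I: 1
  N: 1
Molecular formula: C4H4IN.
Molar mass = 192.987 g/mol.
Mass from N: 1 × 14.007 = 14.007 g/mol.
%N = 14.007 / 192.987 × 100 = 7.26%.

7.26%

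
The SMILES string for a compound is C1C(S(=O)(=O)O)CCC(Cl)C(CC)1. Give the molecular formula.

Atom tally by fragment:
  cyclohexane ring core → C:6 H:12
  (− 3 ring H displaced by substituents)
  + SO3H → S:1 O:3 H:1
  + Cl → Cl:1
  + C2H5 → C:2 H:5
Element totals:
  C: 8
  H: 15
  Cl: 1
  O: 3
  S: 1

C8H15ClO3S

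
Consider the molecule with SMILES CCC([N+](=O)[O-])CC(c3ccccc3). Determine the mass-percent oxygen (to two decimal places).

Atom tally by fragment:
  CH3 → C:1 H:3
  CH2 → C:1 H:2
  CH(NO2) → C:1 H:1 N:1 O:2
  CH2 → C:1 H:2
  CH2C6H5 → C:7 H:7
Element totals:
  C: 11
  H: 15
  N: 1
  O: 2
Molecular formula: C11H15NO2.
Molar mass = 193.246 g/mol.
Mass from O: 2 × 15.999 = 31.998 g/mol.
%O = 31.998 / 193.246 × 100 = 16.56%.

16.56%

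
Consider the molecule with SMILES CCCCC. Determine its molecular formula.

Atom tally by fragment:
  CH3 → C:1 H:3
  CH2 → C:1 H:2
  CH2 → C:1 H:2
  CH2 → C:1 H:2
  CH3 → C:1 H:3
Element totals:
  C: 5
  H: 12

C5H12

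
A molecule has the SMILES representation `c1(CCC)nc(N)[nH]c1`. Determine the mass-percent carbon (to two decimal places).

Atom tally by fragment:
  imidazole ring core → C:3 H:4 N:2
  (− 2 ring H displaced by substituents)
  + CH2CH2CH3 → C:3 H:7
  + NH2 → N:1 H:2
Element totals:
  C: 6
  H: 11
  N: 3
Molecular formula: C6H11N3.
Molar mass = 125.175 g/mol.
Mass from C: 6 × 12.011 = 72.066 g/mol.
%C = 72.066 / 125.175 × 100 = 57.57%.

57.57%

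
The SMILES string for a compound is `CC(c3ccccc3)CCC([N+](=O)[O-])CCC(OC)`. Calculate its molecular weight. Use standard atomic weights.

Atom tally by fragment:
  CH3 → C:1 H:3
  CH(C6H5) → C:7 H:6
  CH2 → C:1 H:2
  CH2 → C:1 H:2
  CH(NO2) → C:1 H:1 N:1 O:2
  CH2 → C:1 H:2
  CH2 → C:1 H:2
  CH2OCH3 → C:2 H:5 O:1
Element totals:
  C: 15
  H: 23
  N: 1
  O: 3
Molecular formula: C15H23NO3.
  M = 15(12.011) + 23(1.008) + 14.007 + 3(15.999)
    = 180.165 + 23.184 + 14.007 + 47.997 = 265.353

265.35 g/mol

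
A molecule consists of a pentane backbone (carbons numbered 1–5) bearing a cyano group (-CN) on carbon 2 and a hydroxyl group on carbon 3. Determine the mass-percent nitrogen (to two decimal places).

Atom tally by fragment:
  CH3 → C:1 H:3
  CH(CN) → C:2 H:1 N:1
  CH(OH) → C:1 H:2 O:1
  CH2 → C:1 H:2
  CH3 → C:1 H:3
Element totals:
  C: 6
  H: 11
  N: 1
  O: 1
Molecular formula: C6H11NO.
Molar mass = 113.160 g/mol.
Mass from N: 1 × 14.007 = 14.007 g/mol.
%N = 14.007 / 113.160 × 100 = 12.38%.

12.38%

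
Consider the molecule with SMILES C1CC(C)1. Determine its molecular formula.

C4H8

Atom tally by fragment:
  cyclopropane ring core → C:3 H:6
  (− 1 ring H displaced by substituents)
  + CH3 → C:1 H:3
Element totals:
  C: 4
  H: 8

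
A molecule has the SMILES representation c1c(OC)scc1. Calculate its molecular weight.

114.16 g/mol

Atom tally by fragment:
  thiophene ring core → C:4 H:4 S:1
  (− 1 ring H displaced by substituents)
  + OCH3 → C:1 H:3 O:1
Element totals:
  C: 5
  H: 6
  O: 1
  S: 1
Molecular formula: C5H6OS.
  M = 5(12.011) + 6(1.008) + 15.999 + 32.06
    = 60.055 + 6.048 + 15.999 + 32.060 = 114.162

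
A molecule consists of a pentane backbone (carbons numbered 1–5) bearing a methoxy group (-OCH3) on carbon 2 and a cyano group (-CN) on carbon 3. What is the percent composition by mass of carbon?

Atom tally by fragment:
  CH3 → C:1 H:3
  CH(OCH3) → C:2 H:4 O:1
  CH(CN) → C:2 H:1 N:1
  CH2 → C:1 H:2
  CH3 → C:1 H:3
Element totals:
  C: 7
  H: 13
  N: 1
  O: 1
Molecular formula: C7H13NO.
Molar mass = 127.187 g/mol.
Mass from C: 7 × 12.011 = 84.077 g/mol.
%C = 84.077 / 127.187 × 100 = 66.11%.

66.11%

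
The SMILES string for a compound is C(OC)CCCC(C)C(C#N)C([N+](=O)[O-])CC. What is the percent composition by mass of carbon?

59.48%

Atom tally by fragment:
  CH3OCH2 → C:2 H:5 O:1
  CH2 → C:1 H:2
  CH2 → C:1 H:2
  CH2 → C:1 H:2
  CH(CH3) → C:2 H:4
  CH(CN) → C:2 H:1 N:1
  CH(NO2) → C:1 H:1 N:1 O:2
  CH2 → C:1 H:2
  CH3 → C:1 H:3
Element totals:
  C: 12
  H: 22
  N: 2
  O: 3
Molecular formula: C12H22N2O3.
Molar mass = 242.319 g/mol.
Mass from C: 12 × 12.011 = 144.132 g/mol.
%C = 144.132 / 242.319 × 100 = 59.48%.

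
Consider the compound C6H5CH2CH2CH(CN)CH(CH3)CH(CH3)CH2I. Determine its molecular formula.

C15H20IN

Element totals:
  C: 15
  H: 20
  I: 1
  N: 1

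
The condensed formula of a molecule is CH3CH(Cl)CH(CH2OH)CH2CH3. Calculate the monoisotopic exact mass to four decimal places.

136.0655

Element totals:
  C: 6
  H: 13
  Cl: 1
  O: 1
Molecular formula: C6H13ClO.
  M = 6(12.0) + 13(1.007825) + 34.968853 + 15.994915
    = 72.000000 + 13.101725 + 34.968853 + 15.994915 = 136.065493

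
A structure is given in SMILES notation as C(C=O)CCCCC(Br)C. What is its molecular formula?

Atom tally by fragment:
  OHCCH2 → C:2 H:3 O:1
  CH2 → C:1 H:2
  CH2 → C:1 H:2
  CH2 → C:1 H:2
  CH2 → C:1 H:2
  CH(Br) → C:1 H:1 Br:1
  CH3 → C:1 H:3
Element totals:
  C: 8
  H: 15
  Br: 1
  O: 1

C8H15BrO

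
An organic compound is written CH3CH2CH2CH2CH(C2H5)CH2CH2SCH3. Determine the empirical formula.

C10H22S

Atom tally by fragment:
  CH3 → C:1 H:3
  CH2 → C:1 H:2
  CH2 → C:1 H:2
  CH2 → C:1 H:2
  CH(C2H5) → C:3 H:6
  CH2 → C:1 H:2
  CH2SCH3 → C:2 H:5 S:1
Element totals:
  C: 10
  H: 22
  S: 1
Molecular formula: C10H22S.
gcd of subscripts (10, 22, 1) = 1, so the empirical formula equals the molecular formula.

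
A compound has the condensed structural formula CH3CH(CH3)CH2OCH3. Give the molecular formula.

Atom tally by fragment:
  CH3 → C:1 H:3
  CH(CH3) → C:2 H:4
  CH2OCH3 → C:2 H:5 O:1
Element totals:
  C: 5
  H: 12
  O: 1

C5H12O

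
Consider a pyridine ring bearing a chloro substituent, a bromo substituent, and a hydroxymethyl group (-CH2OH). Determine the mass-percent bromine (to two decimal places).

Atom tally by fragment:
  pyridine ring core → C:5 H:5 N:1
  (− 3 ring H displaced by substituents)
  + Cl → Cl:1
  + Br → Br:1
  + CH2OH → C:1 H:3 O:1
Element totals:
  C: 6
  H: 5
  Br: 1
  Cl: 1
  N: 1
  O: 1
Molecular formula: C6H5BrClNO.
Molar mass = 222.466 g/mol.
Mass from Br: 1 × 79.904 = 79.904 g/mol.
%Br = 79.904 / 222.466 × 100 = 35.92%.

35.92%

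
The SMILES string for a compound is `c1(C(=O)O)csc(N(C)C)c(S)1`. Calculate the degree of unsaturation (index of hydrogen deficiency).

Atom tally by fragment:
  thiophene ring core → C:4 H:4 S:1
  (− 3 ring H displaced by substituents)
  + COOH → C:1 H:1 O:2
  + N(CH3)2 → N:1 C:2 H:6
  + SH → S:1 H:1
Element totals:
  C: 7
  H: 9
  N: 1
  O: 2
  S: 2
Molecular formula: C7H9NO2S2.
DoU = (2C + 2 + N − H − X) / 2 = (2·7 + 2 + 1 − 9 − 0) / 2 = 4.

4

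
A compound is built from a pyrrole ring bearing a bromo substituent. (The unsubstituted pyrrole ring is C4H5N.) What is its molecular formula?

Atom tally by fragment:
  pyrrole ring core → C:4 H:5 N:1
  (− 1 ring H displaced by substituents)
  + Br → Br:1
Element totals:
  C: 4
  H: 4
  Br: 1
  N: 1

C4H4BrN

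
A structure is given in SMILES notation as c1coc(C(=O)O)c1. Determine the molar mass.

Atom tally by fragment:
  furan ring core → C:4 H:4 O:1
  (− 1 ring H displaced by substituents)
  + COOH → C:1 H:1 O:2
Element totals:
  C: 5
  H: 4
  O: 3
Molecular formula: C5H4O3.
  M = 5(12.011) + 4(1.008) + 3(15.999)
    = 60.055 + 4.032 + 47.997 = 112.084

112.08 g/mol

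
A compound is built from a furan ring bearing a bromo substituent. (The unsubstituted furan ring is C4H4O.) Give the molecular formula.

C4H3BrO

Atom tally by fragment:
  furan ring core → C:4 H:4 O:1
  (− 1 ring H displaced by substituents)
  + Br → Br:1
Element totals:
  C: 4
  H: 3
  Br: 1
  O: 1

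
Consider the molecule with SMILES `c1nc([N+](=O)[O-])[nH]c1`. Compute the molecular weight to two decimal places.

Atom tally by fragment:
  imidazole ring core → C:3 H:4 N:2
  (− 1 ring H displaced by substituents)
  + NO2 → N:1 O:2
Element totals:
  C: 3
  H: 3
  N: 3
  O: 2
Molecular formula: C3H3N3O2.
  M = 3(12.011) + 3(1.008) + 3(14.007) + 2(15.999)
    = 36.033 + 3.024 + 42.021 + 31.998 = 113.076

113.08 g/mol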